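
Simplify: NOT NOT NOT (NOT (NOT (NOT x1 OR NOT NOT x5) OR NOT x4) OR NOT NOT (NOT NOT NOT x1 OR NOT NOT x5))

NOT NOT NOT (NOT (NOT (NOT x1 OR NOT NOT x5) OR NOT x4) OR NOT NOT (NOT NOT NOT x1 OR NOT NOT x5))
= NOT NOT ((NOT (NOT x1 OR NOT NOT x5) OR NOT x4) AND NOT (NOT NOT NOT x1 OR NOT NOT x5))
= NOT NOT ((NOT (NOT x1 OR NOT NOT x5) OR NOT x4) AND NOT (NOT x1 OR NOT NOT x5))
= (NOT (NOT x1 OR NOT NOT x5) OR NOT x4) AND NOT (NOT x1 OR NOT NOT x5)
= NOT (NOT x1 OR NOT NOT x5)
= x1 AND NOT x5

x1 AND NOT x5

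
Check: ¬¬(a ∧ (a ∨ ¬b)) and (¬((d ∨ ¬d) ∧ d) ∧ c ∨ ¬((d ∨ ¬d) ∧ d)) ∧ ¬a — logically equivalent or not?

No

E1: ¬¬(a ∧ (a ∨ ¬b))
    = a ∧ (a ∨ ¬b)   (double negation)
    = a   (absorption)
E2: (¬((d ∨ ¬d) ∧ d) ∧ c ∨ ¬((d ∨ ¬d) ∧ d)) ∧ ¬a
    = ¬((d ∨ ¬d) ∧ d) ∧ ¬a   (absorption)
    = ¬d ∧ ¬a   (complement / identity)
These differ: at a=1, b=0, c=0, d=0, E1 = 1 but E2 = 0.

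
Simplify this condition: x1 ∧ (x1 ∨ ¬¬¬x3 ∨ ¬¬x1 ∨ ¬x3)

x1

x1 ∧ (x1 ∨ ¬¬¬x3 ∨ ¬¬x1 ∨ ¬x3)
= x1 ∧ (x1 ∨ ¬¬¬x3 ∨ x1 ∨ ¬x3)   — double negation
= x1 ∧ (x1 ∨ ¬x3 ∨ x1 ∨ ¬x3)   — double negation
= x1 ∧ (x1 ∨ ¬x3)   — idempotence
= x1   — absorption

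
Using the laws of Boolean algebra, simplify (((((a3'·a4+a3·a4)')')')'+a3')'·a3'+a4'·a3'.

(((((a3'·a4+a3·a4)')')')'+a3')'·a3'+a4'·a3'
= ((((a4')')')'+a3')'·a3'+a4'·a3'
= ((a4')'+a3')'·a3'+a4'·a3'
= a4'·a3·a3'+a4'·a3'
= a3'·(a4'·a3+a4')
= a3'·a4'

a3'·a4'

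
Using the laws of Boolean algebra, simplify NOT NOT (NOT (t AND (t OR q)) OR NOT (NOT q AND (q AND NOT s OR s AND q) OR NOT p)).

NOT NOT (NOT (t AND (t OR q)) OR NOT (NOT q AND (q AND NOT s OR s AND q) OR NOT p))
= NOT NOT (NOT t OR NOT (NOT q AND (q AND NOT s OR s AND q) OR NOT p))   [absorption]
= NOT t OR NOT (NOT q AND (q AND NOT s OR s AND q) OR NOT p)   [double negation]
= NOT t OR NOT (NOT q AND q OR NOT p)   [distribution]
= NOT t OR NOT NOT p   [complement / identity]
= NOT t OR p   [double negation]

NOT t OR p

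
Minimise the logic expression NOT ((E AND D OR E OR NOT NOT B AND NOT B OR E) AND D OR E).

NOT E

NOT ((E AND D OR E OR NOT NOT B AND NOT B OR E) AND D OR E)
= NOT ((E AND D OR E OR B AND NOT B OR E) AND D OR E)   (double negation)
= NOT ((E AND D OR E OR E) AND D OR E)   (complement / identity)
= NOT ((E AND D OR E) AND D OR E)   (idempotence)
= NOT (E AND D OR E)   (absorption)
= NOT E   (absorption)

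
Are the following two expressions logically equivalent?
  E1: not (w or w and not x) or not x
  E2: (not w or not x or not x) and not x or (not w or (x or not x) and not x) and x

E1: not (w or w and not x) or not x
    = not w or not x   (absorption)
E2: (not w or not x or not x) and not x or (not w or (x or not x) and not x) and x
    = (not w or not x) and not x or (not w or (x or not x) and not x) and x   (idempotence)
    = (not w or not x) and not x or (not w or not x) and x   (complement / identity)
    = not w or not x   (distribution)
Both reduce to not w or not x, so they are equivalent.

Yes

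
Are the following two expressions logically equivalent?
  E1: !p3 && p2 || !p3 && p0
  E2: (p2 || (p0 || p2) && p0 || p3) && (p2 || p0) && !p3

E1: !p3 && p2 || !p3 && p0
    = (p2 || p0) && !p3   [distribution]
E2: (p2 || (p0 || p2) && p0 || p3) && (p2 || p0) && !p3
    = (p2 || p0 || p3) && (p2 || p0) && !p3   [absorption]
    = (p2 || p0) && !p3   [absorption]
Both reduce to (p2 || p0) && !p3, so they are equivalent.

Yes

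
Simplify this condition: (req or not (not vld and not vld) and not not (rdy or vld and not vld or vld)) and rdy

(req or vld) and rdy

(req or not (not vld and not vld) and not not (rdy or vld and not vld or vld)) and rdy
= (req or (vld or vld) and not not (rdy or vld and not vld or vld)) and rdy
= (req or (vld or vld) and not not (rdy or vld)) and rdy
= (req or (vld or vld) and (rdy or vld)) and rdy
= (req or vld or vld and rdy) and rdy
= (req or vld) and rdy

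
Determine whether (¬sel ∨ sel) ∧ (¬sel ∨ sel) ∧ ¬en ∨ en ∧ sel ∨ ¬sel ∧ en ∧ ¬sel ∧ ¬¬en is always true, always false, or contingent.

always true

(¬sel ∨ sel) ∧ (¬sel ∨ sel) ∧ ¬en ∨ en ∧ sel ∨ ¬sel ∧ en ∧ ¬sel ∧ ¬¬en
= (¬sel ∨ sel) ∧ (¬sel ∨ sel) ∧ ¬en ∨ en ∧ sel ∨ ¬sel ∧ en ∧ ¬sel ∧ en   (double negation)
= (¬sel ∨ sel) ∧ (¬sel ∨ sel) ∧ ¬en ∨ en ∧ sel ∨ ¬sel ∧ en   (idempotence)
= (¬sel ∨ sel) ∧ ¬en ∨ en ∧ sel ∨ ¬sel ∧ en   (idempotence)
= (¬sel ∨ sel) ∧ ¬en ∨ en   (distribution)
= ¬en ∨ en   (complement / identity)
= True   (complement)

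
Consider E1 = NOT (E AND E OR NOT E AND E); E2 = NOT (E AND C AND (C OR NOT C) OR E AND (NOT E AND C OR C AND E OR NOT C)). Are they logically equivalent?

Yes

E1: NOT (E AND E OR NOT E AND E)
    = NOT E   — distribution
E2: NOT (E AND C AND (C OR NOT C) OR E AND (NOT E AND C OR C AND E OR NOT C))
    = NOT (E AND C AND (C OR NOT C) OR E AND (C OR NOT C))   — distribution
    = NOT ((E AND C OR E) AND (C OR NOT C))   — distribution
    = NOT (E AND C OR E)   — complement / identity
    = NOT E   — absorption
Both reduce to NOT E, so they are equivalent.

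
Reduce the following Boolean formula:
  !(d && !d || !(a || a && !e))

!(d && !d || !(a || a && !e))
= !(d && !d || !a)   [absorption]
= !!a   [complement / identity]
= a   [double negation]

a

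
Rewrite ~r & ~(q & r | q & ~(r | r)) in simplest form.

~r & ~(q & r | q & ~(r | r))
= ~r & ~(q & r | q & ~r)   [idempotence]
= ~r & ~q   [distribution]

~r & ~q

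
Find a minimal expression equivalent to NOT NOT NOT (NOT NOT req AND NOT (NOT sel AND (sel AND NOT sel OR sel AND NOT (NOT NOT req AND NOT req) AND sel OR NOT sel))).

NOT req OR NOT sel

NOT NOT NOT (NOT NOT req AND NOT (NOT sel AND (sel AND NOT sel OR sel AND NOT (NOT NOT req AND NOT req) AND sel OR NOT sel)))
= NOT NOT (NOT req OR NOT sel AND (sel AND NOT sel OR sel AND NOT (NOT NOT req AND NOT req) AND sel OR NOT sel))
= NOT NOT (NOT req OR NOT sel AND (sel AND NOT sel OR sel AND (NOT req OR req) AND sel OR NOT sel))
= NOT req OR NOT sel AND (sel AND NOT sel OR sel AND (NOT req OR req) AND sel OR NOT sel)
= NOT req OR NOT sel AND (sel AND NOT sel OR sel AND sel OR NOT sel)
= NOT req OR NOT sel AND (sel OR NOT sel)
= NOT req OR NOT sel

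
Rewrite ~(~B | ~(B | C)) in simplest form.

~(~B | ~(B | C))
= B & (B | C)   — De Morgan
= B   — absorption

B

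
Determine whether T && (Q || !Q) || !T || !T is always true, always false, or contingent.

T && (Q || !Q) || !T || !T
= T && (Q || !Q) || !T
= T || !T
= true

always true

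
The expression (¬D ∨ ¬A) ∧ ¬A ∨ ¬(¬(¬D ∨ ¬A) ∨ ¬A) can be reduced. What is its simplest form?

(¬D ∨ ¬A) ∧ ¬A ∨ ¬(¬(¬D ∨ ¬A) ∨ ¬A)
= (¬D ∨ ¬A) ∧ ¬A ∨ (¬D ∨ ¬A) ∧ A   — De Morgan
= ¬D ∨ ¬A   — distribution

¬D ∨ ¬A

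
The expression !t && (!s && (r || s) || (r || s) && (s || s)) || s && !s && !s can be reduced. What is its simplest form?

!t && (r || s)

!t && (!s && (r || s) || (r || s) && (s || s)) || s && !s && !s
= !t && (!s && (r || s) || (r || s) && (s || s)) || s && !s   (idempotence)
= !t && (!s && (r || s) || (r || s) && (s || s))   (complement / identity)
= !t && (!s && (r || s) || (r || s) && s)   (idempotence)
= !t && (r || s)   (distribution)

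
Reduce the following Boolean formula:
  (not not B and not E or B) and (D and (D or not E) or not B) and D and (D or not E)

(not not B and not E or B) and (D and (D or not E) or not B) and D and (D or not E)
= (B and not E or B) and (D and (D or not E) or not B) and D and (D or not E)   [double negation]
= (B and not E or B) and D and (D or not E)   [absorption]
= B and D and (D or not E)   [absorption]
= B and D   [absorption]

B and D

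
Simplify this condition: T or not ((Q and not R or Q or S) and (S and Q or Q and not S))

T or not ((Q and not R or Q or S) and (S and Q or Q and not S))
= T or not ((Q and not R or Q or S) and Q)   [distribution]
= T or not ((Q or S) and Q)   [absorption]
= T or not Q   [absorption]

T or not Q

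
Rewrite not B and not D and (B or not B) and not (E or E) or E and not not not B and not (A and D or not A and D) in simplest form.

not B and not D and (B or not B) and not (E or E) or E and not not not B and not (A and D or not A and D)
= not B and not D and not (E or E) or E and not not not B and not (A and D or not A and D)   — complement / identity
= not B and not D and not (E or E) or E and not not not B and not D   — distribution
= not B and not D and not (E or E) or E and not B and not D   — double negation
= not B and not D and not E or E and not B and not D   — idempotence
= not B and not D   — distribution

not B and not D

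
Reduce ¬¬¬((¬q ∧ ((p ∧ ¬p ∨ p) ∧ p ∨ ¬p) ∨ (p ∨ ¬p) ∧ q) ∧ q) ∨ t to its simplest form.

¬¬¬((¬q ∧ ((p ∧ ¬p ∨ p) ∧ p ∨ ¬p) ∨ (p ∨ ¬p) ∧ q) ∧ q) ∨ t
= ¬¬¬((¬q ∧ (p ∧ p ∨ ¬p) ∨ (p ∨ ¬p) ∧ q) ∧ q) ∨ t   — complement / identity
= ¬¬¬((¬q ∧ (p ∨ ¬p) ∨ (p ∨ ¬p) ∧ q) ∧ q) ∨ t   — idempotence
= ¬¬¬((p ∨ ¬p) ∧ q) ∨ t   — distribution
= ¬¬¬q ∨ t   — complement / identity
= ¬q ∨ t   — double negation

¬q ∨ t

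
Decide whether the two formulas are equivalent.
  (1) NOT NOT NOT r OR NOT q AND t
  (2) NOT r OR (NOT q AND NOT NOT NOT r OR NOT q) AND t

Yes

E1: NOT NOT NOT r OR NOT q AND t
    = NOT r OR NOT q AND t
E2: NOT r OR (NOT q AND NOT NOT NOT r OR NOT q) AND t
    = NOT r OR (NOT q AND NOT r OR NOT q) AND t
    = NOT r OR NOT q AND t
Both reduce to NOT r OR NOT q AND t, so they are equivalent.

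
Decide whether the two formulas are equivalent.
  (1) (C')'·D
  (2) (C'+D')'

Yes

E1: (C')'·D
    = C·D   (double negation)
E2: (C'+D')'
    = C·D   (De Morgan)
Both reduce to C·D, so they are equivalent.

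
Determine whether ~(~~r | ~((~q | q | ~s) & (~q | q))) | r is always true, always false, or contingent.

~(~~r | ~((~q | q | ~s) & (~q | q))) | r
= ~(~~r | ~(~q | q)) | r   — absorption
= ~r & (~q | q) | r   — De Morgan
= ~r | r   — complement / identity
= 1   — complement

always true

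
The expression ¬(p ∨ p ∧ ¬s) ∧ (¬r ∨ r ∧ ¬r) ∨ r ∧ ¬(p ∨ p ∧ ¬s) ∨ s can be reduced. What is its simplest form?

¬(p ∨ p ∧ ¬s) ∧ (¬r ∨ r ∧ ¬r) ∨ r ∧ ¬(p ∨ p ∧ ¬s) ∨ s
= ¬(p ∨ p ∧ ¬s) ∧ ¬r ∨ r ∧ ¬(p ∨ p ∧ ¬s) ∨ s   (complement / identity)
= ¬(p ∨ p ∧ ¬s) ∨ s   (distribution)
= ¬p ∨ s   (absorption)

¬p ∨ s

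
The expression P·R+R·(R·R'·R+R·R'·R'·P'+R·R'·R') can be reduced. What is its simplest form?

P·R

P·R+R·(R·R'·R+R·R'·R'·P'+R·R'·R')
= P·R+R·(R·R'·R+R·R'·R')   [absorption]
= P·R+R·R·R'   [distribution]
= (P+R·R')·R   [distribution]
= P·R   [complement / identity]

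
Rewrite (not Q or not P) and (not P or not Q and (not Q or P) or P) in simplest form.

(not Q or not P) and (not P or not Q and (not Q or P) or P)
= not P or not Q and (not Q and (not Q or P) or P)   — distribution
= not P or not Q and (not Q or P)   — absorption
= not P or not Q   — absorption

not P or not Q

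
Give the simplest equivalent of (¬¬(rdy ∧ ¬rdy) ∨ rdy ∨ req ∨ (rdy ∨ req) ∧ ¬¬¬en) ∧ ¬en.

(rdy ∨ req) ∧ ¬en

(¬¬(rdy ∧ ¬rdy) ∨ rdy ∨ req ∨ (rdy ∨ req) ∧ ¬¬¬en) ∧ ¬en
= (rdy ∧ ¬rdy ∨ rdy ∨ req ∨ (rdy ∨ req) ∧ ¬¬¬en) ∧ ¬en   [double negation]
= (rdy ∨ req ∨ (rdy ∨ req) ∧ ¬¬¬en) ∧ ¬en   [complement / identity]
= (rdy ∨ req ∨ (rdy ∨ req) ∧ ¬en) ∧ ¬en   [double negation]
= (rdy ∨ req) ∧ ¬en   [absorption]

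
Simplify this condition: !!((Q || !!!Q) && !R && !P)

!R && !P

!!((Q || !!!Q) && !R && !P)
= (Q || !!!Q) && !R && !P   — double negation
= (Q || !Q) && !R && !P   — double negation
= !R && !P   — complement / identity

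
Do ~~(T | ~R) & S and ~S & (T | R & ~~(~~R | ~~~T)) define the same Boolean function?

E1: ~~(T | ~R) & S
    = (T | ~R) & S   [double negation]
E2: ~S & (T | R & ~~(~~R | ~~~T))
    = ~S & (T | R & ~(~R & ~~T))   [De Morgan]
    = ~S & (T | R & (R | ~T))   [De Morgan]
    = ~S & (T | R)   [absorption]
These differ: at R=0, S=1, T=1, E1 = 1 but E2 = 0.

No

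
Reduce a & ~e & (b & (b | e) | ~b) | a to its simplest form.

a & ~e & (b & (b | e) | ~b) | a
= a & ~e & (b | ~b) | a   — absorption
= a & ~e | a   — complement / identity
= a   — absorption

a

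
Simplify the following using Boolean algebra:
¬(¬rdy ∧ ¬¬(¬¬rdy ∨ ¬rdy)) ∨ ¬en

¬(¬rdy ∧ ¬¬(¬¬rdy ∨ ¬rdy)) ∨ ¬en
= rdy ∨ ¬(¬¬rdy ∨ ¬rdy) ∨ ¬en   — De Morgan
= rdy ∨ ¬rdy ∧ rdy ∨ ¬en   — De Morgan
= rdy ∨ ¬en   — complement / identity

rdy ∨ ¬en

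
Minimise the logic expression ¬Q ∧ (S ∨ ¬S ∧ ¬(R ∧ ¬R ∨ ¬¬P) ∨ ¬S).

¬Q

¬Q ∧ (S ∨ ¬S ∧ ¬(R ∧ ¬R ∨ ¬¬P) ∨ ¬S)
= ¬Q ∧ (S ∨ ¬S ∧ ¬¬¬P ∨ ¬S)   [complement / identity]
= ¬Q ∧ (S ∨ ¬S ∧ ¬P ∨ ¬S)   [double negation]
= ¬Q ∧ (S ∨ ¬S)   [absorption]
= ¬Q   [complement / identity]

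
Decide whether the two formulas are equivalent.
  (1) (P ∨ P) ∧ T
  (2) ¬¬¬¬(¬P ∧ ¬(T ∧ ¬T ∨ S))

E1: (P ∨ P) ∧ T
    = P ∧ T   — idempotence
E2: ¬¬¬¬(¬P ∧ ¬(T ∧ ¬T ∨ S))
    = ¬¬¬¬(¬P ∧ ¬S)   — complement / identity
    = ¬¬(¬P ∧ ¬S)   — double negation
    = ¬P ∧ ¬S   — double negation
These differ: at P=1, S=0, T=1, E1 = 1 but E2 = 0.

No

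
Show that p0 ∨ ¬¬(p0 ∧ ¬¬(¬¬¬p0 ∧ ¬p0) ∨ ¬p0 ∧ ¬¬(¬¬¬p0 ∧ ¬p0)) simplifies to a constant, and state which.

True

p0 ∨ ¬¬(p0 ∧ ¬¬(¬¬¬p0 ∧ ¬p0) ∨ ¬p0 ∧ ¬¬(¬¬¬p0 ∧ ¬p0))
= p0 ∨ ¬¬¬¬(¬¬¬p0 ∧ ¬p0)
= p0 ∨ ¬¬¬¬(¬p0 ∧ ¬p0)
= p0 ∨ ¬¬¬(p0 ∨ p0)
= p0 ∨ ¬¬¬p0
= p0 ∨ ¬p0
= True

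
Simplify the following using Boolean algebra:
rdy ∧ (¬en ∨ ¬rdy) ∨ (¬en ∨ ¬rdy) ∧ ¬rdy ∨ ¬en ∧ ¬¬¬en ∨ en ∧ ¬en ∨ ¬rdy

rdy ∧ (¬en ∨ ¬rdy) ∨ (¬en ∨ ¬rdy) ∧ ¬rdy ∨ ¬en ∧ ¬¬¬en ∨ en ∧ ¬en ∨ ¬rdy
= rdy ∧ (¬en ∨ ¬rdy) ∨ (¬en ∨ ¬rdy) ∧ ¬rdy ∨ ¬en ∧ ¬en ∨ en ∧ ¬en ∨ ¬rdy
= rdy ∧ (¬en ∨ ¬rdy) ∨ (¬en ∨ ¬rdy) ∧ ¬rdy ∨ ¬en ∨ ¬rdy
= ¬en ∨ ¬rdy ∨ ¬en ∨ ¬rdy
= ¬en ∨ ¬rdy

¬en ∨ ¬rdy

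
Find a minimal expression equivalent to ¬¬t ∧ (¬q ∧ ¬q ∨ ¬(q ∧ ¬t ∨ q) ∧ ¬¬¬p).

t ∧ ¬q

¬¬t ∧ (¬q ∧ ¬q ∨ ¬(q ∧ ¬t ∨ q) ∧ ¬¬¬p)
= t ∧ (¬q ∧ ¬q ∨ ¬(q ∧ ¬t ∨ q) ∧ ¬¬¬p)   — double negation
= t ∧ (¬q ∧ ¬q ∨ ¬q ∧ ¬¬¬p)   — absorption
= t ∧ (¬q ∧ ¬q ∨ ¬q ∧ ¬p)   — double negation
= t ∧ (¬q ∨ ¬p) ∧ ¬q   — distribution
= t ∧ ¬q   — absorption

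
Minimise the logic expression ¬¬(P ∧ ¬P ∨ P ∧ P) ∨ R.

¬¬(P ∧ ¬P ∨ P ∧ P) ∨ R
= P ∧ ¬P ∨ P ∧ P ∨ R   (double negation)
= P ∨ R   (distribution)

P ∨ R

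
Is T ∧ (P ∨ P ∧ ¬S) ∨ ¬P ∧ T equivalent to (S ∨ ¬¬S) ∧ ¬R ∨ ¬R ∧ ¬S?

E1: T ∧ (P ∨ P ∧ ¬S) ∨ ¬P ∧ T
    = T ∧ P ∨ ¬P ∧ T   [absorption]
    = T   [distribution]
E2: (S ∨ ¬¬S) ∧ ¬R ∨ ¬R ∧ ¬S
    = (S ∨ S) ∧ ¬R ∨ ¬R ∧ ¬S   [double negation]
    = S ∧ ¬R ∨ ¬R ∧ ¬S   [idempotence]
    = ¬R   [distribution]
These differ: at P=0, R=0, S=0, T=0, E1 = 0 but E2 = 1.

No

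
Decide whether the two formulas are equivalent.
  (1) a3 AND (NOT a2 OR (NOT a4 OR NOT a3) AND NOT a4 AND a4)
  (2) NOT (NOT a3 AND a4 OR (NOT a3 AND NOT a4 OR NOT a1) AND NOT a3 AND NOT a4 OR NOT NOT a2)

E1: a3 AND (NOT a2 OR (NOT a4 OR NOT a3) AND NOT a4 AND a4)
    = a3 AND (NOT a2 OR NOT a4 AND a4)
    = a3 AND NOT a2
E2: NOT (NOT a3 AND a4 OR (NOT a3 AND NOT a4 OR NOT a1) AND NOT a3 AND NOT a4 OR NOT NOT a2)
    = NOT (NOT a3 AND a4 OR NOT a3 AND NOT a4 OR NOT NOT a2)
    = NOT (NOT a3 OR NOT NOT a2)
    = a3 AND NOT a2
Both reduce to a3 AND NOT a2, so they are equivalent.

Yes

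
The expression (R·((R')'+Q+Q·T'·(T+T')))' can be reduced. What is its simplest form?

R'

(R·((R')'+Q+Q·T'·(T+T')))'
= (R·((R')'+Q+Q·T'))'   — complement / identity
= (R·((R')'+Q))'   — absorption
= (R·(R+Q))'   — double negation
= R'   — absorption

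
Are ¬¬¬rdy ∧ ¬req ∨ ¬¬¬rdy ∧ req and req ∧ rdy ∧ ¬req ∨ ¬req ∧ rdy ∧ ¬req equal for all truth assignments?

E1: ¬¬¬rdy ∧ ¬req ∨ ¬¬¬rdy ∧ req
    = ¬¬¬rdy   — distribution
    = ¬rdy   — double negation
E2: req ∧ rdy ∧ ¬req ∨ ¬req ∧ rdy ∧ ¬req
    = (req ∧ rdy ∨ rdy ∧ ¬req) ∧ ¬req   — distribution
    = rdy ∧ ¬req   — distribution
These differ: at rdy=0, req=0, E1 = 1 but E2 = 0.

No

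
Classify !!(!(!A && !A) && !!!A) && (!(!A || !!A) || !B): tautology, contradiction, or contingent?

contradiction

!!(!(!A && !A) && !!!A) && (!(!A || !!A) || !B)
= !(!A && !A || !!A) && (!(!A || !!A) || !B)
= !(!A || !!A) && (!(!A || !!A) || !B)
= A && !A && (!(!A || !!A) || !B)
= A && !A && (A && !A || !B)
= A && !A
= false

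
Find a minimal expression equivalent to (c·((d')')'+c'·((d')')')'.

(c·((d')')'+c'·((d')')')'
= (((d')')')'   (distribution)
= (d')'   (double negation)
= d   (double negation)

d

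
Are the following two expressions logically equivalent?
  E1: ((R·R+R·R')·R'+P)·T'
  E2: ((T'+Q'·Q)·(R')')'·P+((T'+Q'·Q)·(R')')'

No

E1: ((R·R+R·R')·R'+P)·T'
    = (R·R'+P)·T'   [distribution]
    = P·T'   [complement / identity]
E2: ((T'+Q'·Q)·(R')')'·P+((T'+Q'·Q)·(R')')'
    = ((T'+Q'·Q)·(R')')'   [absorption]
    = (T'·(R')')'   [complement / identity]
    = T+R'   [De Morgan]
These differ: at P=1, Q=0, R=0, T=1, E1 = 0 but E2 = 1.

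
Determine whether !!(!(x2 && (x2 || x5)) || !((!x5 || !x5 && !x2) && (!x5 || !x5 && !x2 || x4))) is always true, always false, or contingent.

contingent

!!(!(x2 && (x2 || x5)) || !((!x5 || !x5 && !x2) && (!x5 || !x5 && !x2 || x4)))
= !!(!(x2 && (x2 || x5)) || !(!x5 || !x5 && !x2))   — absorption
= !(x2 && (x2 || x5)) || !(!x5 || !x5 && !x2)   — double negation
= !(x2 && (x2 || x5)) || !!x5   — absorption
= !x2 || !!x5   — absorption
= !x2 || x5   — double negation
This depends on x2, x5, so it is not a constant.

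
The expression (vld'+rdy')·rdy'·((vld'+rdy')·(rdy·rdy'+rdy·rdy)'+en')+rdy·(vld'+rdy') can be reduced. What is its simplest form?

(vld'+rdy')·rdy'·((vld'+rdy')·(rdy·rdy'+rdy·rdy)'+en')+rdy·(vld'+rdy')
= (vld'+rdy')·rdy'·((vld'+rdy')·rdy'+en')+rdy·(vld'+rdy')   [distribution]
= (vld'+rdy')·rdy'+rdy·(vld'+rdy')   [absorption]
= vld'+rdy'   [distribution]

vld'+rdy'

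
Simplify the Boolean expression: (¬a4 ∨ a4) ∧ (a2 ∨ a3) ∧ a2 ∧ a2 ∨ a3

a2 ∨ a3

(¬a4 ∨ a4) ∧ (a2 ∨ a3) ∧ a2 ∧ a2 ∨ a3
= (¬a4 ∨ a4) ∧ (a2 ∨ a3) ∧ a2 ∨ a3   [idempotence]
= (a2 ∨ a3) ∧ a2 ∨ a3   [complement / identity]
= a2 ∨ a3   [absorption]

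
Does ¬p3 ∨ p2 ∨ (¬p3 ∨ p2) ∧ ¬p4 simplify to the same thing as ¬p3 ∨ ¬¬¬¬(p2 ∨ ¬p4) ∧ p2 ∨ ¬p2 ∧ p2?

Yes

E1: ¬p3 ∨ p2 ∨ (¬p3 ∨ p2) ∧ ¬p4
    = ¬p3 ∨ p2
E2: ¬p3 ∨ ¬¬¬¬(p2 ∨ ¬p4) ∧ p2 ∨ ¬p2 ∧ p2
    = ¬p3 ∨ ¬¬(p2 ∨ ¬p4) ∧ p2 ∨ ¬p2 ∧ p2
    = ¬p3 ∨ (p2 ∨ ¬p4) ∧ p2 ∨ ¬p2 ∧ p2
    = ¬p3 ∨ (p2 ∨ ¬p4) ∧ p2
    = ¬p3 ∨ p2
Both reduce to ¬p3 ∨ p2, so they are equivalent.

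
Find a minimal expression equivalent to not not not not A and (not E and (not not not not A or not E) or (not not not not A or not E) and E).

A

not not not not A and (not E and (not not not not A or not E) or (not not not not A or not E) and E)
= not not not not A and (not not not not A or not E)   [distribution]
= not not not not A   [absorption]
= not not A   [double negation]
= A   [double negation]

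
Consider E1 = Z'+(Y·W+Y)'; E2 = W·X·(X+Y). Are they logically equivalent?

No

E1: Z'+(Y·W+Y)'
    = Z'+Y'   (absorption)
E2: W·X·(X+Y)
    = W·X   (absorption)
These differ: at W=0, X=0, Y=0, Z=0, E1 = 1 but E2 = 0.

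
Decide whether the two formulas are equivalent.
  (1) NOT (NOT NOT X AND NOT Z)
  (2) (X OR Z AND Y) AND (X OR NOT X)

No

E1: NOT (NOT NOT X AND NOT Z)
    = NOT X OR Z   — De Morgan
E2: (X OR Z AND Y) AND (X OR NOT X)
    = X OR Z AND Y   — complement / identity
These differ: at X=0, Y=0, Z=0, E1 = 1 but E2 = 0.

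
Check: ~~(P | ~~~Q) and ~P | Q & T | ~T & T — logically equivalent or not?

E1: ~~(P | ~~~Q)
    = P | ~~~Q   — double negation
    = P | ~Q   — double negation
E2: ~P | Q & T | ~T & T
    = ~P | Q & T   — complement / identity
These differ: at P=0, Q=1, T=0, E1 = 0 but E2 = 1.

No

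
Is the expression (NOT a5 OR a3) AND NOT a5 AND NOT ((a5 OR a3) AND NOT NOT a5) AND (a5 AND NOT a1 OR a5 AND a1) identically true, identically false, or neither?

identically false

(NOT a5 OR a3) AND NOT a5 AND NOT ((a5 OR a3) AND NOT NOT a5) AND (a5 AND NOT a1 OR a5 AND a1)
= NOT a5 AND NOT ((a5 OR a3) AND NOT NOT a5) AND (a5 AND NOT a1 OR a5 AND a1)   — absorption
= NOT a5 AND NOT ((a5 OR a3) AND a5) AND (a5 AND NOT a1 OR a5 AND a1)   — double negation
= NOT a5 AND NOT ((a5 OR a3) AND a5) AND a5   — distribution
= NOT a5 AND NOT a5 AND a5   — absorption
= NOT a5 AND a5   — idempotence
= FALSE   — complement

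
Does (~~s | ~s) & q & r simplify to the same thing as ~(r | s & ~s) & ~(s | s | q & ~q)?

E1: (~~s | ~s) & q & r
    = (s | ~s) & q & r   — double negation
    = q & r   — complement / identity
E2: ~(r | s & ~s) & ~(s | s | q & ~q)
    = ~(r | s & ~s) & ~(s | s)   — complement / identity
    = ~r & ~(s | s)   — complement / identity
    = ~r & ~s   — idempotence
These differ: at q=1, r=1, s=0, E1 = 1 but E2 = 0.

No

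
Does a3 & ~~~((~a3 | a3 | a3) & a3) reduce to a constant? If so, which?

yes, False

a3 & ~~~((~a3 | a3 | a3) & a3)
= a3 & ~~~((~a3 | a3) & a3)   — idempotence
= a3 & ~~~a3   — complement / identity
= a3 & ~a3   — double negation
= 0   — complement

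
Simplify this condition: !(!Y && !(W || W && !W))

!(!Y && !(W || W && !W))
= Y || W || W && !W   (De Morgan)
= Y || W   (complement / identity)

Y || W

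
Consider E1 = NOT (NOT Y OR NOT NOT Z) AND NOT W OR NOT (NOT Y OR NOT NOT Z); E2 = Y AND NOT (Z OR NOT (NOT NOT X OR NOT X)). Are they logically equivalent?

Yes

E1: NOT (NOT Y OR NOT NOT Z) AND NOT W OR NOT (NOT Y OR NOT NOT Z)
    = NOT (NOT Y OR NOT NOT Z)
    = Y AND NOT Z
E2: Y AND NOT (Z OR NOT (NOT NOT X OR NOT X))
    = Y AND NOT (Z OR NOT X AND X)
    = Y AND NOT Z
Both reduce to Y AND NOT Z, so they are equivalent.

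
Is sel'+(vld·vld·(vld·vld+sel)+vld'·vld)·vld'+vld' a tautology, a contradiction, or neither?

neither

sel'+(vld·vld·(vld·vld+sel)+vld'·vld)·vld'+vld'
= sel'+(vld·vld+vld'·vld)·vld'+vld'
= sel'+vld·vld'+vld'
= sel'+vld'
This depends on sel, vld, so it is not a constant.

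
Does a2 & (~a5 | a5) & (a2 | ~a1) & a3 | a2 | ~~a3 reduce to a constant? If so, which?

no

a2 & (~a5 | a5) & (a2 | ~a1) & a3 | a2 | ~~a3
= a2 & (a2 | ~a1) & a3 | a2 | ~~a3   — complement / identity
= a2 & a3 | a2 | ~~a3   — absorption
= a2 & a3 | a2 | a3   — double negation
= a2 | a3   — absorption
This depends on a2, a3, so it is not a constant.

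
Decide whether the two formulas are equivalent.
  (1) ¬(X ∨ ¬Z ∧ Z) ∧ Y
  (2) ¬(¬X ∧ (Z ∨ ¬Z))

No

E1: ¬(X ∨ ¬Z ∧ Z) ∧ Y
    = ¬X ∧ Y   [complement / identity]
E2: ¬(¬X ∧ (Z ∨ ¬Z))
    = ¬¬X   [complement / identity]
    = X   [double negation]
These differ: at X=1, Y=0, Z=0, E1 = 0 but E2 = 1.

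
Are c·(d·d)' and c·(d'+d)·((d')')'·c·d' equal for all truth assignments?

E1: c·(d·d)'
    = c·d'   — idempotence
E2: c·(d'+d)·((d')')'·c·d'
    = c·((d')')'·c·d'   — complement / identity
    = c·d'·c·d'   — double negation
    = c·d'   — idempotence
Both reduce to c·d', so they are equivalent.

Yes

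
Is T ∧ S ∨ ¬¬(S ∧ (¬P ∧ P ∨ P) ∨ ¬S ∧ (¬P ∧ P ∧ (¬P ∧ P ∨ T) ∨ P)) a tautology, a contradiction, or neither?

T ∧ S ∨ ¬¬(S ∧ (¬P ∧ P ∨ P) ∨ ¬S ∧ (¬P ∧ P ∧ (¬P ∧ P ∨ T) ∨ P))
= T ∧ S ∨ ¬¬(S ∧ (¬P ∧ P ∨ P) ∨ ¬S ∧ (¬P ∧ P ∨ P))   — absorption
= T ∧ S ∨ ¬¬(¬P ∧ P ∨ P)   — distribution
= T ∧ S ∨ ¬¬P   — complement / identity
= T ∧ S ∨ P   — double negation
This depends on P, S, T, so it is not a constant.

neither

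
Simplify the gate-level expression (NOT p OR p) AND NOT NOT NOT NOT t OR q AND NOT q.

t

(NOT p OR p) AND NOT NOT NOT NOT t OR q AND NOT q
= NOT NOT NOT NOT t OR q AND NOT q   (complement / identity)
= NOT NOT NOT NOT t   (complement / identity)
= NOT NOT t   (double negation)
= t   (double negation)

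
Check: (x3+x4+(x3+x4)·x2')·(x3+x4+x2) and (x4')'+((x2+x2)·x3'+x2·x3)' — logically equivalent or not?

No

E1: (x3+x4+(x3+x4)·x2')·(x3+x4+x2)
    = (x3+x4)·(x3+x4+x2)   (absorption)
    = x3+x4   (absorption)
E2: (x4')'+((x2+x2)·x3'+x2·x3)'
    = (x4')'+(x2·x3'+x2·x3)'   (idempotence)
    = x4+(x2·x3'+x2·x3)'   (double negation)
    = x4+x2'   (distribution)
These differ: at x2=0, x3=0, x4=0, E1 = 0 but E2 = 1.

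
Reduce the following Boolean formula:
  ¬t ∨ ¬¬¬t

¬t

¬t ∨ ¬¬¬t
= ¬t ∨ ¬t   (double negation)
= ¬t   (idempotence)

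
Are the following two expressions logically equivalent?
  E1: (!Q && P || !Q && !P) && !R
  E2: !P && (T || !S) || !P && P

No

E1: (!Q && P || !Q && !P) && !R
    = !Q && !R   (distribution)
E2: !P && (T || !S) || !P && P
    = !P && (T || !S)   (complement / identity)
These differ: at P=0, Q=0, R=1, S=0, T=1, E1 = 0 but E2 = 1.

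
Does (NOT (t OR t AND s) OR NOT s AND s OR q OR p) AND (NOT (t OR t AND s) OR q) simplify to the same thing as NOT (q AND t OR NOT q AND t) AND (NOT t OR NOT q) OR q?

Yes

E1: (NOT (t OR t AND s) OR NOT s AND s OR q OR p) AND (NOT (t OR t AND s) OR q)
    = (NOT (t OR t AND s) OR q OR p) AND (NOT (t OR t AND s) OR q)   (complement / identity)
    = NOT (t OR t AND s) OR q   (absorption)
    = NOT t OR q   (absorption)
E2: NOT (q AND t OR NOT q AND t) AND (NOT t OR NOT q) OR q
    = NOT t AND (NOT t OR NOT q) OR q   (distribution)
    = NOT t OR q   (absorption)
Both reduce to NOT t OR q, so they are equivalent.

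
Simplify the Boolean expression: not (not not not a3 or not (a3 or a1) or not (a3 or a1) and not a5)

not (not not not a3 or not (a3 or a1) or not (a3 or a1) and not a5)
= not (not not not a3 or not (a3 or a1))   [absorption]
= not (not a3 or not (a3 or a1))   [double negation]
= a3 and (a3 or a1)   [De Morgan]
= a3   [absorption]

a3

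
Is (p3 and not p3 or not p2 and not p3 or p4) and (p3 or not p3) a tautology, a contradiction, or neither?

neither

(p3 and not p3 or not p2 and not p3 or p4) and (p3 or not p3)
= p3 and not p3 or not p2 and not p3 or p4   [complement / identity]
= not p2 and not p3 or p4   [complement / identity]
This depends on p2, p3, p4, so it is not a constant.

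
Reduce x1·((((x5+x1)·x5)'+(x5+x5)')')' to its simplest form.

x1·((((x5+x1)·x5)'+(x5+x5)')')'
= x1·((x5'+(x5+x5)')')'   (absorption)
= x1·((x5'+x5')')'   (idempotence)
= x1·(x5·x5)'   (De Morgan)
= x1·x5'   (idempotence)

x1·x5'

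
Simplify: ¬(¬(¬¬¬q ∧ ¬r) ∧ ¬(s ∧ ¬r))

¬r ∧ (¬q ∨ s)

¬(¬(¬¬¬q ∧ ¬r) ∧ ¬(s ∧ ¬r))
= ¬¬¬q ∧ ¬r ∨ s ∧ ¬r   (De Morgan)
= ¬q ∧ ¬r ∨ s ∧ ¬r   (double negation)
= ¬r ∧ (¬q ∨ s)   (distribution)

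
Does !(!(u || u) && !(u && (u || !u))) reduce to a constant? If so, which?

no

!(!(u || u) && !(u && (u || !u)))
= !(!(u || u) && !u)   (complement / identity)
= u || u || u   (De Morgan)
= u || u   (idempotence)
= u   (idempotence)
This depends on u, so it is not a constant.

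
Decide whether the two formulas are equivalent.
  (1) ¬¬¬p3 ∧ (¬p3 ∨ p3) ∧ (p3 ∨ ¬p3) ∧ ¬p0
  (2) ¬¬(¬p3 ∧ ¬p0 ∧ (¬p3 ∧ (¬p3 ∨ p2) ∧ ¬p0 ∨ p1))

E1: ¬¬¬p3 ∧ (¬p3 ∨ p3) ∧ (p3 ∨ ¬p3) ∧ ¬p0
    = ¬¬¬p3 ∧ (¬p3 ∨ p3) ∧ ¬p0
    = ¬¬¬p3 ∧ ¬p0
    = ¬p3 ∧ ¬p0
E2: ¬¬(¬p3 ∧ ¬p0 ∧ (¬p3 ∧ (¬p3 ∨ p2) ∧ ¬p0 ∨ p1))
    = ¬p3 ∧ ¬p0 ∧ (¬p3 ∧ (¬p3 ∨ p2) ∧ ¬p0 ∨ p1)
    = ¬p3 ∧ ¬p0 ∧ (¬p3 ∧ ¬p0 ∨ p1)
    = ¬p3 ∧ ¬p0
Both reduce to ¬p3 ∧ ¬p0, so they are equivalent.

Yes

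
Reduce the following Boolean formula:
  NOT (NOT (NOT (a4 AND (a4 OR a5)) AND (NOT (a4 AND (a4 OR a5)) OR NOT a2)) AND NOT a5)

NOT (NOT (NOT (a4 AND (a4 OR a5)) AND (NOT (a4 AND (a4 OR a5)) OR NOT a2)) AND NOT a5)
= NOT (NOT NOT (a4 AND (a4 OR a5)) AND NOT a5)
= NOT (a4 AND (a4 OR a5)) OR a5
= NOT a4 OR a5

NOT a4 OR a5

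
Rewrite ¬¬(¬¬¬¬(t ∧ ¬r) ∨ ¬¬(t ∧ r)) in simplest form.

¬¬(¬¬¬¬(t ∧ ¬r) ∨ ¬¬(t ∧ r))
= ¬¬(¬¬(t ∧ ¬r) ∨ ¬¬(t ∧ r))
= ¬(¬(t ∧ ¬r) ∧ ¬(t ∧ r))
= t ∧ ¬r ∨ t ∧ r
= t

t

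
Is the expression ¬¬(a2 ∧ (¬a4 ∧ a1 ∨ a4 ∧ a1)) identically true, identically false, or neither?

¬¬(a2 ∧ (¬a4 ∧ a1 ∨ a4 ∧ a1))
= ¬¬(a2 ∧ a1)   [distribution]
= a2 ∧ a1   [double negation]
This depends on a1, a2, so it is not a constant.

neither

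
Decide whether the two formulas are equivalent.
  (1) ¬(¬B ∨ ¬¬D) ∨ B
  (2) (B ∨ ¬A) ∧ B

E1: ¬(¬B ∨ ¬¬D) ∨ B
    = B ∧ ¬D ∨ B
    = B
E2: (B ∨ ¬A) ∧ B
    = B
Both reduce to B, so they are equivalent.

Yes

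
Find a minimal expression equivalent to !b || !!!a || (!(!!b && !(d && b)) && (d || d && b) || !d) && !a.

!b || !a

!b || !!!a || (!(!!b && !(d && b)) && (d || d && b) || !d) && !a
= !b || !a || (!(!!b && !(d && b)) && (d || d && b) || !d) && !a   (double negation)
= !b || !a || ((!b || d && b) && (d || d && b) || !d) && !a   (De Morgan)
= !b || !a || (!b && d || d && b || !d) && !a   (distribution)
= !b || !a || (d || !d) && !a   (distribution)
= !b || !a || !a   (complement / identity)
= !b || !a   (idempotence)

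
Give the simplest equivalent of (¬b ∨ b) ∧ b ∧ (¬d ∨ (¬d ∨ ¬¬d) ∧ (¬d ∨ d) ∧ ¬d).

(¬b ∨ b) ∧ b ∧ (¬d ∨ (¬d ∨ ¬¬d) ∧ (¬d ∨ d) ∧ ¬d)
= (¬b ∨ b) ∧ b ∧ (¬d ∨ (¬d ∨ d) ∧ (¬d ∨ d) ∧ ¬d)
= (¬b ∨ b) ∧ b ∧ (¬d ∨ (¬d ∨ d) ∧ ¬d)
= (¬b ∨ b) ∧ b ∧ (¬d ∨ ¬d)
= (¬b ∨ b) ∧ b ∧ ¬d
= b ∧ ¬d

b ∧ ¬d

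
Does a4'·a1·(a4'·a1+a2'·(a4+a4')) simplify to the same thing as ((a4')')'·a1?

E1: a4'·a1·(a4'·a1+a2'·(a4+a4'))
    = a4'·a1·(a4'·a1+a2')   [complement / identity]
    = a4'·a1   [absorption]
E2: ((a4')')'·a1
    = a4'·a1   [double negation]
Both reduce to a4'·a1, so they are equivalent.

Yes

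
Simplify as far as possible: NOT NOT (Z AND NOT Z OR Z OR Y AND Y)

Z OR Y

NOT NOT (Z AND NOT Z OR Z OR Y AND Y)
= NOT NOT (Z AND NOT Z OR Z OR Y)   — idempotence
= NOT NOT (Z OR Y)   — complement / identity
= Z OR Y   — double negation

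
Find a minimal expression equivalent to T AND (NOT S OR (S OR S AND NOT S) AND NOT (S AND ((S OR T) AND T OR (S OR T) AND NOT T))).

T AND (NOT S OR (S OR S AND NOT S) AND NOT (S AND ((S OR T) AND T OR (S OR T) AND NOT T)))
= T AND (NOT S OR (S OR S AND NOT S) AND NOT (S AND (S OR T)))
= T AND (NOT S OR S AND NOT (S AND (S OR T)))
= T AND (NOT S OR S AND NOT S)
= T AND NOT S

T AND NOT S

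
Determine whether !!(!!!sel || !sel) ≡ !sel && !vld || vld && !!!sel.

E1: !!(!!!sel || !sel)
    = !(!!sel && sel)   — De Morgan
    = !(sel && sel)   — double negation
    = !sel   — idempotence
E2: !sel && !vld || vld && !!!sel
    = !sel && !vld || vld && !sel   — double negation
    = !sel   — distribution
Both reduce to !sel, so they are equivalent.

Yes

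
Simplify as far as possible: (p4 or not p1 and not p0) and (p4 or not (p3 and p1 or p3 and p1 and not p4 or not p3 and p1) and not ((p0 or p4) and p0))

(p4 or not p1 and not p0) and (p4 or not (p3 and p1 or p3 and p1 and not p4 or not p3 and p1) and not ((p0 or p4) and p0))
= (p4 or not p1 and not p0) and (p4 or not (p3 and p1 or not p3 and p1) and not ((p0 or p4) and p0))   (absorption)
= (p4 or not p1 and not p0) and (p4 or not p1 and not ((p0 or p4) and p0))   (distribution)
= (p4 or not p1 and not p0) and (p4 or not p1 and not p0)   (absorption)
= p4 or not p1 and not p0   (idempotence)

p4 or not p1 and not p0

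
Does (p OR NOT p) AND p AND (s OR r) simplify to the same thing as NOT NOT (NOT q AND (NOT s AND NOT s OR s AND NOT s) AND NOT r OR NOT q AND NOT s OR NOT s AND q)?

No

E1: (p OR NOT p) AND p AND (s OR r)
    = p AND (s OR r)
E2: NOT NOT (NOT q AND (NOT s AND NOT s OR s AND NOT s) AND NOT r OR NOT q AND NOT s OR NOT s AND q)
    = NOT NOT (NOT q AND NOT s AND NOT r OR NOT q AND NOT s OR NOT s AND q)
    = NOT NOT (NOT q AND NOT s OR NOT s AND q)
    = NOT NOT NOT s
    = NOT s
These differ: at p=1, q=1, r=0, s=0, E1 = 0 but E2 = 1.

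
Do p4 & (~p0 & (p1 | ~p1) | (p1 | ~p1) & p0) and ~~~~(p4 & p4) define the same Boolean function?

Yes

E1: p4 & (~p0 & (p1 | ~p1) | (p1 | ~p1) & p0)
    = p4 & (p1 | ~p1)   (distribution)
    = p4   (complement / identity)
E2: ~~~~(p4 & p4)
    = ~~(p4 & p4)   (double negation)
    = ~~p4   (idempotence)
    = p4   (double negation)
Both reduce to p4, so they are equivalent.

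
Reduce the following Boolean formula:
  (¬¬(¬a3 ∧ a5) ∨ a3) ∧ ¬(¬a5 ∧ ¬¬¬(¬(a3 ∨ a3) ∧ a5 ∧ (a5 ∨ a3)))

a5

(¬¬(¬a3 ∧ a5) ∨ a3) ∧ ¬(¬a5 ∧ ¬¬¬(¬(a3 ∨ a3) ∧ a5 ∧ (a5 ∨ a3)))
= (¬¬(¬a3 ∧ a5) ∨ a3) ∧ ¬(¬a5 ∧ ¬¬¬(¬a3 ∧ a5 ∧ (a5 ∨ a3)))
= (¬¬(¬a3 ∧ a5) ∨ a3) ∧ (a5 ∨ ¬¬(¬a3 ∧ a5 ∧ (a5 ∨ a3)))
= (¬¬(¬a3 ∧ a5) ∨ a3) ∧ (a5 ∨ ¬¬(¬a3 ∧ a5))
= a3 ∧ a5 ∨ ¬¬(¬a3 ∧ a5)
= a3 ∧ a5 ∨ ¬a3 ∧ a5
= a5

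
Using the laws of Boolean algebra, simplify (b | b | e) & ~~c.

(b | e) & c

(b | b | e) & ~~c
= (b | e) & ~~c
= (b | e) & c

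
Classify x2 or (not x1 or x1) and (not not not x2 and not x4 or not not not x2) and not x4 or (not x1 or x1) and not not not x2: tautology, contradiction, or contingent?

x2 or (not x1 or x1) and (not not not x2 and not x4 or not not not x2) and not x4 or (not x1 or x1) and not not not x2
= x2 or (not x1 or x1) and not not not x2 and not x4 or (not x1 or x1) and not not not x2
= x2 or (not x1 or x1) and not not not x2
= x2 or not not not x2
= x2 or not x2
= True

tautology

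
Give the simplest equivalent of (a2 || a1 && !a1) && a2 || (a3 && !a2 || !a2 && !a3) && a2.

(a2 || a1 && !a1) && a2 || (a3 && !a2 || !a2 && !a3) && a2
= a2 && a2 || (a3 && !a2 || !a2 && !a3) && a2   — complement / identity
= a2 && a2 || !a2 && a2   — distribution
= a2   — distribution

a2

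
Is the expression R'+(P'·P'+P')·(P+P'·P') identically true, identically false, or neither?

R'+(P'·P'+P')·(P+P'·P')
= R'+P'·P+P'·P'   (distribution)
= R'+P'   (distribution)
This depends on P, R, so it is not a constant.

neither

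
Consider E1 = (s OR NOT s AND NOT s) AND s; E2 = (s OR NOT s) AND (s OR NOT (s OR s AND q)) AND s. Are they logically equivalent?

Yes

E1: (s OR NOT s AND NOT s) AND s
    = (s OR NOT s) AND s
    = s
E2: (s OR NOT s) AND (s OR NOT (s OR s AND q)) AND s
    = (s OR NOT s) AND (s OR NOT s) AND s
    = (s OR NOT s) AND s
    = s
Both reduce to s, so they are equivalent.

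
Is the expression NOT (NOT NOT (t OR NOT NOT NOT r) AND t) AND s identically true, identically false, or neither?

NOT (NOT NOT (t OR NOT NOT NOT r) AND t) AND s
= NOT (NOT NOT (t OR NOT r) AND t) AND s   (double negation)
= NOT ((t OR NOT r) AND t) AND s   (double negation)
= NOT t AND s   (absorption)
This depends on s, t, so it is not a constant.

neither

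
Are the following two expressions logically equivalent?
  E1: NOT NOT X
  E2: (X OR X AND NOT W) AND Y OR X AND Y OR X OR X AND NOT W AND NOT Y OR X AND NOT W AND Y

E1: NOT NOT X
    = X   (double negation)
E2: (X OR X AND NOT W) AND Y OR X AND Y OR X OR X AND NOT W AND NOT Y OR X AND NOT W AND Y
    = (X OR X AND NOT W) AND Y OR X AND Y OR X OR X AND NOT W   (distribution)
    = (X OR X AND NOT W) AND Y OR X OR X AND NOT W   (absorption)
    = X OR X AND NOT W   (absorption)
    = X   (absorption)
Both reduce to X, so they are equivalent.

Yes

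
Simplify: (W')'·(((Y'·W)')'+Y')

W·Y'

(W')'·(((Y'·W)')'+Y')
= W·(((Y'·W)')'+Y')   [double negation]
= W·(Y'·W+Y')   [double negation]
= W·Y'   [absorption]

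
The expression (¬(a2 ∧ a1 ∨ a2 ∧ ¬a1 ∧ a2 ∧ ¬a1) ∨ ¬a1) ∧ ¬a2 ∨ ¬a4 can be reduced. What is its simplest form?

(¬(a2 ∧ a1 ∨ a2 ∧ ¬a1 ∧ a2 ∧ ¬a1) ∨ ¬a1) ∧ ¬a2 ∨ ¬a4
= (¬(a2 ∧ a1 ∨ a2 ∧ ¬a1) ∨ ¬a1) ∧ ¬a2 ∨ ¬a4   [idempotence]
= (¬a2 ∨ ¬a1) ∧ ¬a2 ∨ ¬a4   [distribution]
= ¬a2 ∨ ¬a4   [absorption]

¬a2 ∨ ¬a4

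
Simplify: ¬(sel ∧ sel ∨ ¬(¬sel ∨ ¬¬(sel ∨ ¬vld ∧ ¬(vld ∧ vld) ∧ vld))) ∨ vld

¬(sel ∧ sel ∨ ¬(¬sel ∨ ¬¬(sel ∨ ¬vld ∧ ¬(vld ∧ vld) ∧ vld))) ∨ vld
= ¬(sel ∧ sel ∨ ¬(¬sel ∨ ¬¬(sel ∨ ¬vld ∧ ¬vld ∧ vld))) ∨ vld
= ¬(sel ∧ sel ∨ sel ∧ ¬(sel ∨ ¬vld ∧ ¬vld ∧ vld)) ∨ vld
= ¬(sel ∧ sel ∨ sel ∧ ¬(sel ∨ ¬vld ∧ vld)) ∨ vld
= ¬(sel ∧ sel ∨ sel ∧ ¬sel) ∨ vld
= ¬sel ∨ vld

¬sel ∨ vld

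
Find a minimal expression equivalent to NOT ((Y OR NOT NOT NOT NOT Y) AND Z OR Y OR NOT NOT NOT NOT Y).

NOT ((Y OR NOT NOT NOT NOT Y) AND Z OR Y OR NOT NOT NOT NOT Y)
= NOT (Y OR NOT NOT NOT NOT Y)   (absorption)
= NOT (Y OR NOT NOT Y)   (double negation)
= NOT (Y OR Y)   (double negation)
= NOT Y   (idempotence)

NOT Y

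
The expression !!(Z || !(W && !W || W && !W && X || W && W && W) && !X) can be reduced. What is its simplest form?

!!(Z || !(W && !W || W && !W && X || W && W && W) && !X)
= !!(Z || !(W && !W || W && W && W) && !X)   — absorption
= !!(Z || !(W && !W || W && W) && !X)   — idempotence
= !!(Z || !W && !X)   — distribution
= Z || !W && !X   — double negation

Z || !W && !X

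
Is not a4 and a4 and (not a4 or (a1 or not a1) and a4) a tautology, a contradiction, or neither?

contradiction

not a4 and a4 and (not a4 or (a1 or not a1) and a4)
= not a4 and a4 and (not a4 or a4)   — complement / identity
= not a4 and a4   — complement / identity
= False   — complement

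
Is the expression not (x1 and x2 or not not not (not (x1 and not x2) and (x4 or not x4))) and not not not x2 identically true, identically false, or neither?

not (x1 and x2 or not not not (not (x1 and not x2) and (x4 or not x4))) and not not not x2
= not (x1 and x2 or not not not not (x1 and not x2)) and not not not x2   [complement / identity]
= not (x1 and x2 or not not (x1 and not x2)) and not not not x2   [double negation]
= not (x1 and x2 or not not (x1 and not x2)) and not x2   [double negation]
= not (x1 and x2 or x1 and not x2) and not x2   [double negation]
= not x1 and not x2   [distribution]
This depends on x1, x2, so it is not a constant.

neither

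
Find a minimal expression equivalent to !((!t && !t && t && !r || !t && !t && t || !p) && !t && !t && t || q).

!((!t && !t && t && !r || !t && !t && t || !p) && !t && !t && t || q)
= !((!t && !t && t || !p) && !t && !t && t || q)   — absorption
= !(!t && !t && t || q)   — absorption
= !(!t && t || q)   — idempotence
= !q   — complement / identity

!q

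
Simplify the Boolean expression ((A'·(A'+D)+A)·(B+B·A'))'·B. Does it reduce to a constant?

0

((A'·(A'+D)+A)·(B+B·A'))'·B
= ((A'+A)·(B+B·A'))'·B   (absorption)
= ((A'+A)·B)'·B   (absorption)
= B'·B   (complement / identity)
= 0   (complement)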